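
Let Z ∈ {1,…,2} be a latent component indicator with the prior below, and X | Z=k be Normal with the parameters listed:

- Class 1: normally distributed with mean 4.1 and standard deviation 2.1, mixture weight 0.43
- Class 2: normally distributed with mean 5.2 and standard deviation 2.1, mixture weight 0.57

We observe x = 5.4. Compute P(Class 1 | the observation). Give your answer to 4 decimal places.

0.3849

P(component k | x) = π_k·f_k(x) / marginal(x), where marginal(x) = Σ_j π_j·f_j(x).
Normal densities:
  p_1 = 0.156847
  p_2 = 0.189113
Unnormalised posteriors:
  π_1·p_1 = 0.43 × 0.156847 = 0.0674441
  π_2·p_2 = 0.57 × 0.189113 = 0.107794
Evidence: 0.0674441 + 0.107794 = 0.175238
So the posterior for Class 1 is 0.0674441 / 0.175238 ≈ 0.3849.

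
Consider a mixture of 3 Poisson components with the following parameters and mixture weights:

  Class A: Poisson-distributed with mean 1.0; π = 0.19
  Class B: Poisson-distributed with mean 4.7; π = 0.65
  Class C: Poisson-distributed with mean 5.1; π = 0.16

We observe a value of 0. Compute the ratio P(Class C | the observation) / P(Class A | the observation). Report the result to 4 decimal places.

0.0140

Since P(k|x) ∝ π_k f_k(x), the posterior odds are π_i f_i(x) / (π_j f_j(x)).
Poisson probabilities:
  L_A = e^(−1.0)·1.0^0/0! = 0.367879
  L_B = e^(−4.7)·4.7^0/0! = 0.00909528
  L_C = e^(−5.1)·5.1^0/0! = 0.00609675
Posterior odds = (π_C·L_C) / (π_A·L_A) = (0.16·0.00609675) / (0.19·0.367879) = 0.000975479 / 0.0698971 ≈ 0.0140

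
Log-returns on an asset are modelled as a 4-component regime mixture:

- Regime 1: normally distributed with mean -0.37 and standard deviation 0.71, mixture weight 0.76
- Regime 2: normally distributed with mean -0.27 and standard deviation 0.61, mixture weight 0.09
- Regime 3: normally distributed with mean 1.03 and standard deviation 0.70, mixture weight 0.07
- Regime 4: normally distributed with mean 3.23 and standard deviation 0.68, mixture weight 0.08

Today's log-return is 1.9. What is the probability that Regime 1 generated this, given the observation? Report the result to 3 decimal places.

The responsibility of component k is P(Z=k) f_k(x) divided by Σ_j P(Z=j) f_j(x).
Normal densities:
  p_1 = 0.00338826
  p_2 = 0.00116841
  p_3 = 0.263261
  p_4 = 0.0866382
Unnormalised posteriors:
  P(Z=1)·p_1 = 0.76 × 0.00338826 = 0.00257508
  P(Z=2)·p_2 = 0.09 × 0.00116841 = 0.000105157
  P(Z=3)·p_3 = 0.07 × 0.263261 = 0.0184282
  P(Z=4)·p_4 = 0.08 × 0.0866382 = 0.00693106
Sum: 0.00257508 + 0.000105157 + 0.0184282 + 0.00693106 = 0.0280395
So the posterior for Regime 1 is 0.00257508 / 0.0280395 ≈ 0.092.

0.092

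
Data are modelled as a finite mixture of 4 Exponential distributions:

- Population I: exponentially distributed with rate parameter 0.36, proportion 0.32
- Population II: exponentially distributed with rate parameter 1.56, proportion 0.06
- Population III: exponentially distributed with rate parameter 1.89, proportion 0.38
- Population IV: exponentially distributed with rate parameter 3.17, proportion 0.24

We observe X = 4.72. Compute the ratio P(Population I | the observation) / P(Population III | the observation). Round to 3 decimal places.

219.537

Since P(k|x) ∝ π_k f_k(x), the posterior odds are π_i f_i(x) / (π_j f_j(x)).
Exponential densities:
  f_I = 0.36·e^(−0.36·4.72) = 0.36·e^(−1.6992) = 0.0658187
  f_II = 1.56·e^(−1.56·4.72) = 1.56·e^(−7.3632) = 0.000989299
  f_III = 1.89·e^(−1.89·4.72) = 1.89·e^(−8.9208) = 0.000252469
  f_IV = 3.17·e^(−3.17·4.72) = 3.17·e^(−14.9624) = 1.00687e-06
Odds = (0.32/0.38) × (0.0658187/0.000252469) = 0.842105 × 260.7 ≈ 219.537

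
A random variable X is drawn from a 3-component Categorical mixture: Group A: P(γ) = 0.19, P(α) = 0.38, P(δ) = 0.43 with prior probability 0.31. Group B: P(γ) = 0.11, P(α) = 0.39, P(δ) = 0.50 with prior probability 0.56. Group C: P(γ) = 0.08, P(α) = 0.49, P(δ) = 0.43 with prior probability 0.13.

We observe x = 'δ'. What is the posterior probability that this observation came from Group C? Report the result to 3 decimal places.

Apply Bayes' rule: the posterior for each component is proportional to its prior times its likelihood at x.
Categorical probabilities:
  L_A = P(δ | comp) = 0.43
  L_B = P(δ | comp) = 0.50
  L_C = P(δ | comp) = 0.43
Unnormalised posteriors:
  π_A·L_A = 0.31 × 0.43 = 0.1333
  π_B·L_B = 0.56 × 0.5 = 0.28
  π_C·L_C = 0.13 × 0.43 = 0.0559
Sum: 0.1333 + 0.28 + 0.0559 = 0.4692
P(Group C | the observation) = 0.0559 / 0.4692 ≈ 0.119

0.119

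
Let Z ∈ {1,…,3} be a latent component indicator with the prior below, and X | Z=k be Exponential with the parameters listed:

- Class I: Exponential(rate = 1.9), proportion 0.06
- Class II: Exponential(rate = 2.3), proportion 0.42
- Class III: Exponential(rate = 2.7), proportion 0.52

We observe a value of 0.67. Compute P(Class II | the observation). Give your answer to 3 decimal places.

0.441

By Bayes' theorem, P(k | x) = w_k f_k(x) / Σ_j w_j f_j(x).
Component likelihoods at x = 0.67:
  f_I = 1.9·e^(−1.9·0.67) = 1.9·e^(−1.2730) = 0.531982
  f_II = 2.3·e^(−2.3·0.67) = 2.3·e^(−1.5410) = 0.492584
  f_III = 2.7·e^(−2.7·0.67) = 2.7·e^(−1.8090) = 0.442308
Multiply by the mixture weights:
  w_I·f_I = 0.06 × 0.531982 = 0.0319189
  w_II·f_II = 0.42 × 0.492584 = 0.206885
  w_III·f_III = 0.52 × 0.442308 = 0.23
Marginal: 0.0319189 + 0.206885 + 0.23 = 0.468804
Responsibility of Class II: 0.206885 / 0.468804 ≈ 0.441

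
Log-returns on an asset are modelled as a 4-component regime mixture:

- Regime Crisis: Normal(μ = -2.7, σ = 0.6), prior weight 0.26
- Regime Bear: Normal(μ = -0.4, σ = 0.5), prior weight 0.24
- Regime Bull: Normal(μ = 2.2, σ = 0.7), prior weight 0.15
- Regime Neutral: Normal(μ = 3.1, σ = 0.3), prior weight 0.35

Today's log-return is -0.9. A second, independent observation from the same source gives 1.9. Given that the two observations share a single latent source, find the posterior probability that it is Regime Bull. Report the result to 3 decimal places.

0.510

The responsibility of component k is w_k f_k(x) divided by Σ_j w_j f_j(x).
Since both observations come from the same component, the likelihood for component k is f_k(x₁)·f_k(x₂).
  L_Crisis = [(1/(0.6·√(2π)))·exp(−(-0.9−-2.7)²/(2·0.6²)) = 0.664904·exp(-4.50000) = 0.00738641] × [1.14637e-13] = 8.4676e-16
  L_Bear = [(1/(0.5·√(2π)))·exp(−(-0.9−-0.4)²/(2·0.5²)) = 0.797885·exp(-0.50000) = 0.483941] × [2.02817e-05] = 9.81516e-06
  L_Bull = [(1/(0.7·√(2π)))·exp(−(-0.9−2.2)²/(2·0.7²)) = 0.569918·exp(-9.80612) = 3.14099e-05] × [0.51991] = 1.63303e-05
  L_Neutral = [(1/(0.3·√(2π)))·exp(−(-0.9−3.1)²/(2·0.3²)) = 1.329808·exp(-88.88889) = 3.31005e-39] × [0.000446101] = 1.47662e-42
Unnormalised posteriors:
  w_Crisis·L_Crisis = 0.26 × 8.4676e-16 = 2.20158e-16
  w_Bear·L_Bear = 0.24 × 9.81516e-06 = 2.35564e-06
  w_Bull·L_Bull = 0.15 × 1.63303e-05 = 2.44955e-06
  w_Neutral·L_Neutral = 0.35 × 1.47662e-42 = 5.16816e-43
Sum: 2.20158e-16 + 2.35564e-06 + 2.44955e-06 + 5.16816e-43 = 4.80519e-06
Responsibility of Regime Bull: 2.44955e-06 / 4.80519e-06 ≈ 0.510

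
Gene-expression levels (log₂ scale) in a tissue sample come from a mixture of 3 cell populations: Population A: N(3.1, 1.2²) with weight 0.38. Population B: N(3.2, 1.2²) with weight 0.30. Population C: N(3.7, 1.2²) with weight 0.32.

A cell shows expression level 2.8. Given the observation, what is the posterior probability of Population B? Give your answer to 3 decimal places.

Posterior ∝ prior × likelihood, so P(k | x) ∝ π_k f_k(x); normalise over all components.
Component likelihoods at x = 2.8:
  L_A = (1/(1.2·√(2π)))·exp(−(2.8−3.1)²/(2·1.2²)) = 0.332452·exp(-0.03125) = 0.322223
  L_B = (1/(1.2·√(2π)))·exp(−(2.8−3.2)²/(2·1.2²)) = 0.332452·exp(-0.05556) = 0.314486
  L_C = (1/(1.2·√(2π)))·exp(−(2.8−3.7)²/(2·1.2²)) = 0.332452·exp(-0.28125) = 0.250948
Unnormalised posteriors:
  π_A·L_A = 0.38 × 0.322223 = 0.122445
  π_B·L_B = 0.30 × 0.314486 = 0.0943458
  π_C·L_C = 0.32 × 0.250948 = 0.0803033
Normaliser: 0.122445 + 0.0943458 + 0.0803033 = 0.297094
P(Population B | the observation) = 0.0943458 / 0.297094 ≈ 0.318

0.318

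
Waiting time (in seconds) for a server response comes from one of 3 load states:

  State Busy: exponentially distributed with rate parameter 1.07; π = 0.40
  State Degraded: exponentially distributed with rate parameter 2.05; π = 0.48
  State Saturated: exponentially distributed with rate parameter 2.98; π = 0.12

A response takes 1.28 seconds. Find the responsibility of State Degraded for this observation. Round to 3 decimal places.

By Bayes' theorem, P(k | x) = w_k f_k(x) / Σ_j w_j f_j(x).
Exponential densities:
  p_Busy = 0.272003
  p_Degraded = 0.14865
  p_Saturated = 0.0657118
Unnormalised posteriors:
  w_Busy·p_Busy = 0.40 × 0.272003 = 0.108801
  w_Degraded·p_Degraded = 0.48 × 0.14865 = 0.071352
  w_Saturated·p_Saturated = 0.12 × 0.0657118 = 0.00788542
Marginal: 0.108801 + 0.071352 + 0.00788542 = 0.188039
So the posterior for State Degraded is 0.071352 / 0.188039 ≈ 0.379.

0.379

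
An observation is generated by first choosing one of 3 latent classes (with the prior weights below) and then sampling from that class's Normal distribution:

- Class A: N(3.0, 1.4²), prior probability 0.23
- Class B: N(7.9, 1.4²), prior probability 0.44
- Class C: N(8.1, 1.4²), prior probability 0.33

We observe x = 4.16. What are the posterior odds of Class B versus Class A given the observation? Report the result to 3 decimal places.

The posterior odds equal the prior odds times the likelihood ratio: (w_i/w_j)·(f_i(x)/f_j(x)).
Evaluate each component's likelihood at the observed value:
  p_A = 0.202164
  p_B = 0.00803719
  p_C = 0.00543165
Posterior odds = (w_B·p_B) / (w_A·p_A) = (0.44·0.00803719) / (0.23·0.202164) = 0.00353636 / 0.0464977 ≈ 0.076

0.076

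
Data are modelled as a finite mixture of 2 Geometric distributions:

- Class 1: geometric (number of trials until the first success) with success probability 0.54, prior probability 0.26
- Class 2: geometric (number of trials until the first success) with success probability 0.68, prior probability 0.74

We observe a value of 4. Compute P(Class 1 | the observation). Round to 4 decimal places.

P(component k | x) = π_k·f_k(x) / marginal(x), where marginal(x) = Σ_j π_j·f_j(x).
Evaluate each component's likelihood at the observed value:
  L_1 = 0.54·(1−0.54)^3 = 0.54·0.097336 = 0.0525614
  L_2 = 0.68·(1−0.68)^3 = 0.68·0.032768 = 0.0222822
Weight by the priors:
  π_1·L_1 = 0.26 × 0.0525614 = 0.013666
  π_2·L_2 = 0.74 × 0.0222822 = 0.0164889
Denominator: 0.013666 + 0.0164889 = 0.0301548
P(Class 1 | data) = 0.013666 / 0.0301548 ≈ 0.4532

0.4532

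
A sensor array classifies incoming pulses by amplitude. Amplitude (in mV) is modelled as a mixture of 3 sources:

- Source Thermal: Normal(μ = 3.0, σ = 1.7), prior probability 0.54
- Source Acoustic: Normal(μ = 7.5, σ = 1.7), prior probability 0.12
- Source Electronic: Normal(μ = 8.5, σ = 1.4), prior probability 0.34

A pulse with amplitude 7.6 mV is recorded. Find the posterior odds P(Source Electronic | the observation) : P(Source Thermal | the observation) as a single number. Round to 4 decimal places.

24.1866

Posterior odds = (π_i f_i(x)) / (π_j f_j(x)); the normalising sum cancels.
Normal densities:
  L_Thermal = 0.00603327
  L_Acoustic = 0.234266
  L_Electronic = 0.231762
0.0787991 / 0.00325796 ≈ 24.1866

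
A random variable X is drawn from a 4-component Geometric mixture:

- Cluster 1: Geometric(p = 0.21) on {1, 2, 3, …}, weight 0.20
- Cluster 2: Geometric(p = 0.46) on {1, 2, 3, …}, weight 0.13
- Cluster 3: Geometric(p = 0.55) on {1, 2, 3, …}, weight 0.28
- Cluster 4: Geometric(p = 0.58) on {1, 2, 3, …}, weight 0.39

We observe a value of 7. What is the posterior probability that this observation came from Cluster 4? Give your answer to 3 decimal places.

P(component k | x) = w_k·f_k(x) / marginal(x), where marginal(x) = Σ_j w_j·f_j(x).
Component likelihoods at x = 7:
  L_1 = 0.21·(1−0.21)^6 = 0.21·0.243087 = 0.0510484
  L_2 = 0.46·(1−0.46)^6 = 0.46·0.0247949 = 0.0114057
  L_3 = 0.55·(1−0.55)^6 = 0.55·0.00830377 = 0.00456707
  L_4 = 0.58·(1−0.58)^6 = 0.58·0.00548903 = 0.00318364
Prior × likelihood for each component:
  w_1·L_1 = 0.20 × 0.0510484 = 0.0102097
  w_2·L_2 = 0.13 × 0.0114057 = 0.00148274
  w_3·L_3 = 0.28 × 0.00456707 = 0.00127878
  w_4·L_4 = 0.39 × 0.00318364 = 0.00124162
Normaliser: 0.0102097 + 0.00148274 + 0.00127878 + 0.00124162 = 0.0142128
P(Cluster 4 | x) ≈ 0.087

0.087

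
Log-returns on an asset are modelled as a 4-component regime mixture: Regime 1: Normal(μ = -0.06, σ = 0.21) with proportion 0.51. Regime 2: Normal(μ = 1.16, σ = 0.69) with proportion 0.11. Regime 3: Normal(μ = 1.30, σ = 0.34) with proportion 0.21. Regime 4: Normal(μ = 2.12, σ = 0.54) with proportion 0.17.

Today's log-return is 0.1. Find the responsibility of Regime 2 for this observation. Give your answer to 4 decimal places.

0.0262

Posterior ∝ prior × likelihood, so P(k | x) ∝ P(Z=k) f_k(x); normalise over all components.
Component likelihoods at x = 0.1:
  L_1 = 1.42114
  L_2 = 0.177661
  L_3 = 0.00231464
  L_4 = 0.000675996
Weight by the priors:
  P(Z=1)·L_1 = 0.51 × 1.42114 = 0.724782
  P(Z=2)·L_2 = 0.11 × 0.177661 = 0.0195427
  P(Z=3)·L_3 = 0.21 × 0.00231464 = 0.000486074
  P(Z=4)·L_4 = 0.17 × 0.000675996 = 0.000114919
Sum: 0.724782 + 0.0195427 + 0.000486074 + 0.000114919 = 0.744925
Responsibility of Regime 2: 0.0195427 / 0.744925 ≈ 0.0262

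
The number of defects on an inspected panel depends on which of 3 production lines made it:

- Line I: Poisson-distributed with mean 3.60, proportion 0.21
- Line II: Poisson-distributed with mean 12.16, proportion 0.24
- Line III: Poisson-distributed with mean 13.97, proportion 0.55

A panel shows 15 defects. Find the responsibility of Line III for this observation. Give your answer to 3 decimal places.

0.750

Posterior ∝ prior × likelihood, so P(k | x) ∝ P(Z=k) f_k(x); normalise over all components.
Poisson probabilities:
  f_I = e^(−3.60)·3.60^15/15! = 4.61932e-06
  f_II = e^(−12.16)·12.16^15/15! = 0.0752459
  f_III = e^(−13.97)·13.97^15/15! = 0.098708
Multiply by the mixture weights:
  P(Z=I)·f_I = 0.21 × 4.61932e-06 = 9.70057e-07
  P(Z=II)·f_II = 0.24 × 0.0752459 = 0.018059
  P(Z=III)·f_III = 0.55 × 0.098708 = 0.0542894
Denominator: 9.70057e-07 + 0.018059 + 0.0542894 = 0.0723494
So the posterior for Line III is 0.0542894 / 0.0723494 ≈ 0.750.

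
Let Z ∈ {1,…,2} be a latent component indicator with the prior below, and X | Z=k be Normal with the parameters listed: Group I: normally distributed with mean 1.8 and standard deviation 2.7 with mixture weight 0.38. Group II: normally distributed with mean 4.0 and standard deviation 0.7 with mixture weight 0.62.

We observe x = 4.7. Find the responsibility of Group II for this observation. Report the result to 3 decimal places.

P(component k | x) = P(Z=k)·f_k(x) / marginal(x), where marginal(x) = Σ_j P(Z=j)·f_j(x).
Component likelihoods at x = 4.7:
  p_I = (1/(2.7·√(2π)))·exp(−(4.7−1.8)²/(2·2.7²)) = 0.147756·exp(-0.57682) = 0.0829923
  p_II = (1/(0.7·√(2π)))·exp(−(4.7−4.0)²/(2·0.7²)) = 0.569918·exp(-0.50000) = 0.345672
Weight by the priors:
  P(Z=I)·p_I = 0.38 × 0.0829923 = 0.0315371
  P(Z=II)·p_II = 0.62 × 0.345672 = 0.214317
Evidence: 0.0315371 + 0.214317 = 0.245854
P(Group II | x) = 0.214317 / 0.245854 ≈ 0.872

0.872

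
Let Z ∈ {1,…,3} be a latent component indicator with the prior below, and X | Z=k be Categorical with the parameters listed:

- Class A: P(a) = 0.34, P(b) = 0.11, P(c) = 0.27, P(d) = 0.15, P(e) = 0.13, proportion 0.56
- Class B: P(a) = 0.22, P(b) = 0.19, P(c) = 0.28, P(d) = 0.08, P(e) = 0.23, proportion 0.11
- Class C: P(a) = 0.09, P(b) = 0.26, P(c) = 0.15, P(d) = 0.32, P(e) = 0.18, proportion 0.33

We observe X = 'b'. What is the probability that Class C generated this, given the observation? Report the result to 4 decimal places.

By Bayes' theorem, P(k | x) = w_k f_k(x) / Σ_j w_j f_j(x).
Evaluate each component's likelihood at the observed value:
  f_A = P(b | comp) = 0.11
  f_B = P(b | comp) = 0.19
  f_C = P(b | comp) = 0.26
Weight by the priors:
  w_A·f_A = 0.56 × 0.11 = 0.0616
  w_B·f_B = 0.11 × 0.19 = 0.0209
  w_C·f_C = 0.33 × 0.26 = 0.0858
Marginal: 0.0616 + 0.0209 + 0.0858 = 0.1683
Responsibility of Class C: 0.0858 / 0.1683 ≈ 0.5098

0.5098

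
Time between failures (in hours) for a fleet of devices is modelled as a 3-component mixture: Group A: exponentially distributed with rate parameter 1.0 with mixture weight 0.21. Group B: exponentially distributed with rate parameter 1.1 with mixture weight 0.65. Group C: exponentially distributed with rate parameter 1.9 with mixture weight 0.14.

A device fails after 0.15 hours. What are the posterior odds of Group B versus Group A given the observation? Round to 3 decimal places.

3.354

Posterior odds = (w_i f_i(x)) / (w_j f_j(x)); the normalising sum cancels.
Component likelihoods at x = 0.15 hours:
  L_A = 1.0·e^(−1.0·0.15) = 1.0·e^(−0.1500) = 0.860708
  L_B = 1.1·e^(−1.1·0.15) = 1.1·e^(−0.1650) = 0.932683
  L_C = 1.9·e^(−1.9·0.15) = 1.9·e^(−0.2850) = 1.42883
Odds = (0.65/0.21) × (0.932683/0.860708) = 3.09524 × 1.08362 ≈ 3.354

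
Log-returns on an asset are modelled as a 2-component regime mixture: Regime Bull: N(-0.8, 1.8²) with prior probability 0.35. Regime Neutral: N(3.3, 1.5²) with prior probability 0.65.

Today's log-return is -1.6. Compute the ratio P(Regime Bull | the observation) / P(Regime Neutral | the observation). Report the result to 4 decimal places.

Only the two components matter; the odds are (P(Z=i) f_i(x)) / (P(Z=j) f_j(x)).
Evaluate each component's likelihood at the observed value:
  L_Bull = 0.200791
  L_Neutral = 0.0012812
Odds = (0.35/0.65) × (0.200791/0.0012812) = 0.538462 × 156.721 ≈ 84.3883

84.3883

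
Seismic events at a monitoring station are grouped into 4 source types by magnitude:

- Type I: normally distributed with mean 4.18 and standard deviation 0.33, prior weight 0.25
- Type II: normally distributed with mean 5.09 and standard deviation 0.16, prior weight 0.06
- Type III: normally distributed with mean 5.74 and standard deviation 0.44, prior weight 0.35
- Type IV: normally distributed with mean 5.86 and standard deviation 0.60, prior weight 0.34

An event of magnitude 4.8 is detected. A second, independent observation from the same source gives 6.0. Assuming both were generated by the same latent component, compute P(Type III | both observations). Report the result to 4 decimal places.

0.4453

P(component k | x) = w_k·f_k(x) / marginal(x), where marginal(x) = Σ_j w_j·f_j(x).
Since both observations come from the same component, the likelihood for component k is f_k(x₁)·f_k(x₂).
  L_I = [(1/(0.33·√(2π)))·exp(−(4.8−4.18)²/(2·0.33²)) = 1.208916·exp(-1.76492) = 0.206967] × [3.00228e-07] = 6.21371e-08
  L_II = [(1/(0.16·√(2π)))·exp(−(4.8−5.09)²/(2·0.16²)) = 2.493389·exp(-1.64258) = 0.482422] × [2.35823e-07] = 1.13766e-07
  L_III = [(1/(0.44·√(2π)))·exp(−(4.8−5.74)²/(2·0.44²)) = 0.906687·exp(-2.28202) = 0.0925522] × [0.761439] = 0.0704729
  L_IV = [(1/(0.60·√(2π)))·exp(−(4.8−5.86)²/(2·0.60²)) = 0.664904·exp(-1.56056) = 0.139643] × [0.647048] = 0.0903555
Multiply by the mixture weights:
  w_I·L_I = 0.25 × 6.21371e-08 = 1.55343e-08
  w_II·L_II = 0.06 × 1.13766e-07 = 6.82597e-09
  w_III·L_III = 0.35 × 0.0704729 = 0.0246655
  w_IV·L_IV = 0.34 × 0.0903555 = 0.0307209
Sum: 1.55343e-08 + 6.82597e-09 + 0.0246655 + 0.0307209 = 0.0553864
P(Type III | data) ≈ 0.4453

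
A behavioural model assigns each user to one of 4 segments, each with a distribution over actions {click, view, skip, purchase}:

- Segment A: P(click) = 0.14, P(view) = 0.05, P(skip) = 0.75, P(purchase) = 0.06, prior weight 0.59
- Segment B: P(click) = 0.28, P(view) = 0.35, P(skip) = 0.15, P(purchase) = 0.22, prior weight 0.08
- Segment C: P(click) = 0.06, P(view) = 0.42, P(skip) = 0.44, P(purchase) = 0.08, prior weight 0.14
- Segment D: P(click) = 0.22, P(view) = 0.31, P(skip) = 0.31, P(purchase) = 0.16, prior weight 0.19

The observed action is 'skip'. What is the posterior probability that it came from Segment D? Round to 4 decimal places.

Posterior ∝ prior × likelihood, so P(k | x) ∝ π_k f_k(x); normalise over all components.
Categorical probabilities:
  L_A = P(skip | comp) = 0.75
  L_B = P(skip | comp) = 0.15
  L_C = P(skip | comp) = 0.44
  L_D = P(skip | comp) = 0.31
Weight by the priors:
  π_A·L_A = 0.59 × 0.75 = 0.4425
  π_B·L_B = 0.08 × 0.15 = 0.012
  π_C·L_C = 0.14 × 0.44 = 0.0616
  π_D·L_D = 0.19 × 0.31 = 0.0589
Normaliser: 0.4425 + 0.012 + 0.0616 + 0.0589 = 0.575
So the posterior for Segment D is 0.0589 / 0.575 ≈ 0.1024.

0.1024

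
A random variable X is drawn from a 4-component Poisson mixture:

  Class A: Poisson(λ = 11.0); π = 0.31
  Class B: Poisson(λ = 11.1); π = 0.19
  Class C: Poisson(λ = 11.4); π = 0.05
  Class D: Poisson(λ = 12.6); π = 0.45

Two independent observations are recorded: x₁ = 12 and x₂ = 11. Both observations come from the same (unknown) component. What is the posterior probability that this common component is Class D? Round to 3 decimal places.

Posterior ∝ prior × likelihood, so P(k | x) ∝ π_k f_k(x); normalise over all components.
Since both observations come from the same component, the likelihood for component k is f_k(x₁)·f_k(x₂).
  f_A = [0.10943] × [0.119378] = 0.0130635
  f_B = [0.110375] × [0.119324] = 0.0131704
  f_C = [0.112607] × [0.118533] = 0.0133476
  f_D = [0.11272] × [0.107352] = 0.0121007
Prior × likelihood for each component:
  π_A·f_A = 0.31 × 0.0130635 = 0.00404969
  π_B·f_B = 0.19 × 0.0131704 = 0.00250237
  π_C·f_C = 0.05 × 0.0133476 = 0.000667382
  π_D·f_D = 0.45 × 0.0121007 = 0.0054453
Marginal: 0.00404969 + 0.00250237 + 0.000667382 + 0.0054453 = 0.0126647
P(Class D | data) ≈ 0.430

0.430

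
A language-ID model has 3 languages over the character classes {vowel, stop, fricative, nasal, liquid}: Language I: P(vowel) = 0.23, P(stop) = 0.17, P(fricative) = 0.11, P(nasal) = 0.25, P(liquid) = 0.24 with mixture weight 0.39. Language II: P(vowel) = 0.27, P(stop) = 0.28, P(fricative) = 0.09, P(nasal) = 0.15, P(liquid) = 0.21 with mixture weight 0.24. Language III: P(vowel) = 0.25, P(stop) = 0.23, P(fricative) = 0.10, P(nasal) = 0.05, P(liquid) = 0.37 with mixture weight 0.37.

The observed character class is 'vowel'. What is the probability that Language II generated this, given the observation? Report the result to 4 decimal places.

Posterior ∝ prior × likelihood, so P(k | x) ∝ π_k f_k(x); normalise over all components.
Categorical probabilities:
  p_I = 0.23
  p_II = 0.27
  p_III = 0.25
Weight by the priors:
  π_I·p_I = 0.39 × 0.23 = 0.0897
  π_II·p_II = 0.24 × 0.27 = 0.0648
  π_III·p_III = 0.37 × 0.25 = 0.0925
Marginal: 0.0897 + 0.0648 + 0.0925 = 0.247
Responsibility of Language II: 0.0648 / 0.247 ≈ 0.2623

0.2623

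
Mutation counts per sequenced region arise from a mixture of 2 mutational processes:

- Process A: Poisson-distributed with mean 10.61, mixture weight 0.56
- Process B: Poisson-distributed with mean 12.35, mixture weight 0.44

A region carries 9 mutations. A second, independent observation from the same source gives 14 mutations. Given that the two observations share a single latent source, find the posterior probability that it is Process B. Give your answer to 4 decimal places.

Apply Bayes' rule: the posterior for each component is proportional to its prior times its likelihood at x.
Since both observations come from the same component, the likelihood for component k is f_k(x₁)·f_k(x₂).
  f_A = [e^(−10.61)·10.61^9/9! = 0.115827] × [0.064825] = 0.00750851
  f_B = [e^(−12.35)·12.35^9/9! = 0.0797449] × [0.0953657] = 0.00760493
Prior × likelihood for each component:
  w_A·f_A = 0.56 × 0.00750851 = 0.00420476
  w_B·f_B = 0.44 × 0.00760493 = 0.00334617
Normaliser: 0.00420476 + 0.00334617 = 0.00755093
Responsibility of Process B: 0.00334617 / 0.00755093 ≈ 0.4431

0.4431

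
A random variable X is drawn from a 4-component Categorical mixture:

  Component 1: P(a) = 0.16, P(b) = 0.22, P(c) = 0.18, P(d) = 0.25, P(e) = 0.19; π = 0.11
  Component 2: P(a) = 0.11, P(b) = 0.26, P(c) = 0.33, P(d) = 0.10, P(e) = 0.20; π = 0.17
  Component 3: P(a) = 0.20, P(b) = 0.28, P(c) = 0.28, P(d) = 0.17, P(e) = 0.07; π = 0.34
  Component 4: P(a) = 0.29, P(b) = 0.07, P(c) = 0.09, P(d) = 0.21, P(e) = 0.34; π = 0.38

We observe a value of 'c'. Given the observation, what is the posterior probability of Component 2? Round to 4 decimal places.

P(component k | x) = w_k·f_k(x) / marginal(x), where marginal(x) = Σ_j w_j·f_j(x).
Component likelihoods at x = 'c':
  L_1 = 0.18
  L_2 = 0.33
  L_3 = 0.28
  L_4 = 0.09
Unnormalised posteriors:
  w_1·L_1 = 0.11 × 0.18 = 0.0198
  w_2·L_2 = 0.17 × 0.33 = 0.0561
  w_3·L_3 = 0.34 × 0.28 = 0.0952
  w_4·L_4 = 0.38 × 0.09 = 0.0342
Denominator: 0.0198 + 0.0561 + 0.0952 + 0.0342 = 0.2053
Responsibility of Component 2: 0.0561 / 0.2053 ≈ 0.2733

0.2733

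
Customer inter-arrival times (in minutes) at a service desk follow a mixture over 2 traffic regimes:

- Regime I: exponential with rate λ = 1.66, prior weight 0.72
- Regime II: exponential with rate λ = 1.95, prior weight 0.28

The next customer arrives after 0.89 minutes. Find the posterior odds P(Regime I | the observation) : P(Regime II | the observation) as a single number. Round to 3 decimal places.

2.834

Since P(k|x) ∝ π_k f_k(x), the posterior odds are π_i f_i(x) / (π_j f_j(x)).
Evaluate each component's likelihood at the observed value:
  f_I = 0.378862
  f_II = 0.343808
Odds = (0.72/0.28) × (0.378862/0.343808) = 2.57143 × 1.10196 ≈ 2.834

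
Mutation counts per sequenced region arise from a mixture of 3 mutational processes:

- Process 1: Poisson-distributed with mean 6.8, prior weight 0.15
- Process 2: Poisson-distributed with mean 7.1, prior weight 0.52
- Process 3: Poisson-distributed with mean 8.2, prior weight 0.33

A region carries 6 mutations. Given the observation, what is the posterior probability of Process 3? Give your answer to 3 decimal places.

P(component k | x) = P(Z=k)·f_k(x) / marginal(x), where marginal(x) = Σ_j P(Z=j)·f_j(x).
Poisson probabilities:
  f_1 = e^(−6.8)·6.8^6/6! = 0.152939
  f_2 = e^(−7.1)·7.1^6/6! = 0.1468
  f_3 = e^(−8.2)·8.2^6/6! = 0.115967
Multiply by the mixture weights:
  P(Z=1)·f_1 = 0.15 × 0.152939 = 0.0229409
  P(Z=2)·f_2 = 0.52 × 0.1468 = 0.0763361
  P(Z=3)·f_3 = 0.33 × 0.115967 = 0.0382692
Marginal: 0.0229409 + 0.0763361 + 0.0382692 = 0.137546
P(Process 3 | data) ≈ 0.278

0.278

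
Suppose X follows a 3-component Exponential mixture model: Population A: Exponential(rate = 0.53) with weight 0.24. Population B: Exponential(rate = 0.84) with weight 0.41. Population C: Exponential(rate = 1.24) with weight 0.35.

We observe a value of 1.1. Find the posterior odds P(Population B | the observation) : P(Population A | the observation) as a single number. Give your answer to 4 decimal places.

1.9252

The posterior odds equal the prior odds times the likelihood ratio: (P(Z=i)/P(Z=j))·(f_i(x)/f_j(x)).
Exponential densities:
  f_A = 0.295857
  f_B = 0.33342
  f_C = 0.316989
Posterior odds = (P(Z=B)·f_B) / (P(Z=A)·f_A) = (0.41·0.33342) / (0.24·0.295857) = 0.136702 / 0.0710057 ≈ 1.9252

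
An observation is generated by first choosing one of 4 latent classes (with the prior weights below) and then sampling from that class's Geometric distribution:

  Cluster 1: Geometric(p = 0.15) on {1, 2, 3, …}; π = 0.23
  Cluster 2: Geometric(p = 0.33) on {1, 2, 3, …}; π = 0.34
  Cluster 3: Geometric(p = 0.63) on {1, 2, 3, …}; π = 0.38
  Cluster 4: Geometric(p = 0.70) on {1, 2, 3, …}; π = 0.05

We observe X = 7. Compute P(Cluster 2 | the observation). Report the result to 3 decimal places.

0.426

Posterior ∝ prior × likelihood, so P(k | x) ∝ w_k f_k(x); normalise over all components.
Evaluate each component's likelihood at the observed value:
  f_1 = 0.0565724
  f_2 = 0.0298513
  f_3 = 0.00161641
  f_4 = 0.0005103
Weight by the priors:
  w_1·f_1 = 0.23 × 0.0565724 = 0.0130117
  w_2·f_2 = 0.34 × 0.0298513 = 0.0101494
  w_3·f_3 = 0.38 × 0.00161641 = 0.000614235
  w_4·f_4 = 0.05 × 0.0005103 = 2.5515e-05
Evidence: 0.0130117 + 0.0101494 + 0.000614235 + 2.5515e-05 = 0.0238008
Responsibility of Cluster 2: 0.0101494 / 0.0238008 ≈ 0.426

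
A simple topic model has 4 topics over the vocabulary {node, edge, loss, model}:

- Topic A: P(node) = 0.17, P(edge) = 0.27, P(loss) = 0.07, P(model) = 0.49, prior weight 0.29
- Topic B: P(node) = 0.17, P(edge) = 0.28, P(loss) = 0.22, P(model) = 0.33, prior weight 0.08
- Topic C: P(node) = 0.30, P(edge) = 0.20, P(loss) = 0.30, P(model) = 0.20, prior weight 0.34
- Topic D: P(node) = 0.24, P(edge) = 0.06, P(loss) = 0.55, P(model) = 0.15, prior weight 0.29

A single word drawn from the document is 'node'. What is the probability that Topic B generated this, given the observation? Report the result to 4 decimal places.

P(component k | x) = w_k·f_k(x) / marginal(x), where marginal(x) = Σ_j w_j·f_j(x).
Component likelihoods at x = 'node':
  L_A = 0.17
  L_B = 0.17
  L_C = 0.3
  L_D = 0.24
Prior × likelihood for each component:
  w_A·L_A = 0.29 × 0.17 = 0.0493
  w_B·L_B = 0.08 × 0.17 = 0.0136
  w_C·L_C = 0.34 × 0.3 = 0.102
  w_D·L_D = 0.29 × 0.24 = 0.0696
Evidence: 0.0493 + 0.0136 + 0.102 + 0.0696 = 0.2345
Responsibility of Topic B: 0.0136 / 0.2345 ≈ 0.0580

0.0580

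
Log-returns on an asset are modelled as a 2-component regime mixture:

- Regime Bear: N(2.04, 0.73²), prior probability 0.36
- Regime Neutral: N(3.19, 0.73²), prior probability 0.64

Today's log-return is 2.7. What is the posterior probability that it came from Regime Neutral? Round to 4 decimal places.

0.6811

P(component k | x) = π_k·f_k(x) / marginal(x), where marginal(x) = Σ_j π_j·f_j(x).
Normal densities:
  f_Bear = (1/(0.73·√(2π)))·exp(−(2.7−2.04)²/(2·0.73²)) = 0.546496·exp(-0.40871) = 0.363152
  f_Neutral = (1/(0.73·√(2π)))·exp(−(2.7−3.19)²/(2·0.73²)) = 0.546496·exp(-0.22528) = 0.436265
Multiply by the mixture weights:
  π_Bear·f_Bear = 0.36 × 0.363152 = 0.130735
  π_Neutral·f_Neutral = 0.64 × 0.436265 = 0.27921
Normaliser: 0.130735 + 0.27921 = 0.409944
Responsibility of Regime Neutral: 0.27921 / 0.409944 ≈ 0.6811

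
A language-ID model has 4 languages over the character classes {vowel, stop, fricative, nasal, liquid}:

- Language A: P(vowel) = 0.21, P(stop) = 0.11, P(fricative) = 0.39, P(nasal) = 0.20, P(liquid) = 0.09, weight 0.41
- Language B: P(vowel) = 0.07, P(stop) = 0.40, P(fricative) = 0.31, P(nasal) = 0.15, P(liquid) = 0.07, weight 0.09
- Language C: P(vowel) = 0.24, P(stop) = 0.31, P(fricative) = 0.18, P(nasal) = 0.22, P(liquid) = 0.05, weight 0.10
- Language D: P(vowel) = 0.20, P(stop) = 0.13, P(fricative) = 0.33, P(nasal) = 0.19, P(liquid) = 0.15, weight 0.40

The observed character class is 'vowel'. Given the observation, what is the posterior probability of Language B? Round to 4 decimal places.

0.0321

Apply Bayes' rule: the posterior for each component is proportional to its prior times its likelihood at x.
Component likelihoods at x = 'vowel':
  p_A = P(vowel | comp) = 0.21
  p_B = P(vowel | comp) = 0.07
  p_C = P(vowel | comp) = 0.24
  p_D = P(vowel | comp) = 0.20
Prior × likelihood for each component:
  π_A·p_A = 0.41 × 0.21 = 0.0861
  π_B·p_B = 0.09 × 0.07 = 0.0063
  π_C·p_C = 0.10 × 0.24 = 0.024
  π_D·p_D = 0.40 × 0.2 = 0.08
Marginal: 0.0861 + 0.0063 + 0.024 + 0.08 = 0.1964
P(Language B | 'vowel') ≈ 0.0321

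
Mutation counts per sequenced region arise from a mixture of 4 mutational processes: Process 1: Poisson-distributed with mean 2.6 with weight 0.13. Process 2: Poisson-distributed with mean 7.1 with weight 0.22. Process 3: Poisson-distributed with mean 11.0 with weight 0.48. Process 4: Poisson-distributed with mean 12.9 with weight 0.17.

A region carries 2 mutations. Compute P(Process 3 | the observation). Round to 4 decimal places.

0.0129

Apply Bayes' rule: the posterior for each component is proportional to its prior times its likelihood at x.
Evaluate each component's likelihood at the observed value:
  f_1 = 0.251045
  f_2 = 0.0207968
  f_3 = 0.00101045
  f_4 = 0.00020785
Unnormalised posteriors:
  P(Z=1)·f_1 = 0.13 × 0.251045 = 0.0326358
  P(Z=2)·f_2 = 0.22 × 0.0207968 = 0.00457529
  P(Z=3)·f_3 = 0.48 × 0.00101045 = 0.000485017
  P(Z=4)·f_4 = 0.17 × 0.00020785 = 3.53345e-05
Denominator: 0.0326358 + 0.00457529 + 0.000485017 + 3.53345e-05 = 0.0377315
P(Process 3 | 2 mutations) = 0.000485017 / 0.0377315 ≈ 0.0129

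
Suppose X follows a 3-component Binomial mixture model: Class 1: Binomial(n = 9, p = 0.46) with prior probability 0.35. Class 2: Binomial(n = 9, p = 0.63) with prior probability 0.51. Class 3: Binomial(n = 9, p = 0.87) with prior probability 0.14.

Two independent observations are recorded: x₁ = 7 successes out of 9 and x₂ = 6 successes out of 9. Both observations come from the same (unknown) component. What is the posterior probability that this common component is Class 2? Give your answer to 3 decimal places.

Apply Bayes' rule: the posterior for each component is proportional to its prior times its likelihood at x.
Since both observations come from the same component, the likelihood for component k is f_k(x₁)·f_k(x₂).
  p_1 = [C(9,7)·0.46^7·0.54^2 = 36·0.00435818·0.2916 = 0.0457504] × [0.125316] = 0.00573327
  p_2 = [C(9,7)·0.63^7·0.37^2 = 36·0.0393898·0.1369 = 0.194129] × [0.266028] = 0.0516437
  p_3 = [C(9,7)·0.87^7·0.13^2 = 36·0.377255·0.0169 = 0.229522] × [0.0800248] = 0.0183674
Multiply by the mixture weights:
  π_1·p_1 = 0.35 × 0.00573327 = 0.00200664
  π_2·p_2 = 0.51 × 0.0516437 = 0.0263383
  π_3·p_3 = 0.14 × 0.0183674 = 0.00257144
Marginal: 0.00200664 + 0.0263383 + 0.00257144 = 0.0309164
P(Class 2 | x₁, x₂) = 0.0263383 / 0.0309164 ≈ 0.852

0.852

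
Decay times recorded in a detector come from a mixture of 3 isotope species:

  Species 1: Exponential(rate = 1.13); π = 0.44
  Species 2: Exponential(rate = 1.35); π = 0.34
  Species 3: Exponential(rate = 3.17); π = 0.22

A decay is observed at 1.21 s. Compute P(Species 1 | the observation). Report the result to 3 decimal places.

P(component k | x) = π_k·f_k(x) / marginal(x), where marginal(x) = Σ_j π_j·f_j(x).
Evaluate each component's likelihood at the observed value:
  p_1 = 0.287917
  p_2 = 0.263581
  p_3 = 0.0684283
Weight by the priors:
  π_1·p_1 = 0.44 × 0.287917 = 0.126684
  π_2·p_2 = 0.34 × 0.263581 = 0.0896175
  π_3·p_3 = 0.22 × 0.0684283 = 0.0150542
Denominator: 0.126684 + 0.0896175 + 0.0150542 = 0.231355
P(Species 1 | x) = 0.126684 / 0.231355 ≈ 0.548

0.548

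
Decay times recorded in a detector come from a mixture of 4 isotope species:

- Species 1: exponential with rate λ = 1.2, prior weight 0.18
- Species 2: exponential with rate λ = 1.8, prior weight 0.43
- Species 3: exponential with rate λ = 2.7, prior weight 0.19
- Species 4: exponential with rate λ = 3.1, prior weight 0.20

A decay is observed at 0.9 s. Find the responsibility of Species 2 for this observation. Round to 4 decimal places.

0.4945

Apply Bayes' rule: the posterior for each component is proportional to its prior times its likelihood at x.
Exponential densities:
  L_1 = 0.407515
  L_2 = 0.356218
  L_3 = 0.237699
  L_4 = 0.190406
Prior × likelihood for each component:
  w_1·L_1 = 0.18 × 0.407515 = 0.0733526
  w_2·L_2 = 0.43 × 0.356218 = 0.153174
  w_3·L_3 = 0.19 × 0.237699 = 0.0451629
  w_4·L_4 = 0.20 × 0.190406 = 0.0380812
Evidence: 0.0733526 + 0.153174 + 0.0451629 + 0.0380812 = 0.30977
P(Species 2 | 0.9 s) ≈ 0.4945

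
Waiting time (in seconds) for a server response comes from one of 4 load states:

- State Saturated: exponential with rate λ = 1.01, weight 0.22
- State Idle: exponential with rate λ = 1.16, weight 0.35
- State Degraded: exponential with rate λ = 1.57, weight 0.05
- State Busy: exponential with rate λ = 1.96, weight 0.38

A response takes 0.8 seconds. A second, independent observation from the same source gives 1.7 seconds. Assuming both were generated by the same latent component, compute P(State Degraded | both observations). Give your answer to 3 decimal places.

P(component k | x) = P(Z=k)·f_k(x) / marginal(x), where marginal(x) = Σ_j P(Z=j)·f_j(x).
Since both observations come from the same component, the likelihood for component k is f_k(x₁)·f_k(x₂).
  f_Saturated = [0.450206] × [0.1814] = 0.0816675
  f_Idle = [0.458599] × [0.161447] = 0.0740392
  f_Degraded = [0.447122] × [0.108835] = 0.0486624
  f_Busy = [0.408585] × [0.0700143] = 0.0286068
Prior × likelihood for each component:
  P(Z=Saturated)·f_Saturated = 0.22 × 0.0816675 = 0.0179668
  P(Z=Idle)·f_Idle = 0.35 × 0.0740392 = 0.0259137
  P(Z=Degraded)·f_Degraded = 0.05 × 0.0486624 = 0.00243312
  P(Z=Busy)·f_Busy = 0.38 × 0.0286068 = 0.0108706
Denominator: 0.0179668 + 0.0259137 + 0.00243312 + 0.0108706 = 0.0571843
P(State Degraded | data) = 0.00243312 / 0.0571843 ≈ 0.043

0.043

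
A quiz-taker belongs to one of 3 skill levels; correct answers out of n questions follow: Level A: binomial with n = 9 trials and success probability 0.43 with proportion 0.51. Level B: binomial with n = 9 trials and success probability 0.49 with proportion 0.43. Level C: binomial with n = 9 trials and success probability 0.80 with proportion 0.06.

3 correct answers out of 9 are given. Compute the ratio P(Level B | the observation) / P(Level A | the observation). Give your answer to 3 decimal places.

Since P(k|x) ∝ π_k f_k(x), the posterior odds are π_i f_i(x) / (π_j f_j(x)).
Evaluate each component's likelihood at the observed value:
  f_A = C(9,3)·0.43^3·0.57^6 = 84·0.079507·0.0342964 = 0.229052
  f_B = C(9,3)·0.49^3·0.51^6 = 84·0.117649·0.0175963 = 0.173896
  f_C = C(9,3)·0.80^3·0.20^6 = 84·0.512·6.4e-05 = 0.00275251
0.0747751 / 0.116816 ≈ 0.640

0.640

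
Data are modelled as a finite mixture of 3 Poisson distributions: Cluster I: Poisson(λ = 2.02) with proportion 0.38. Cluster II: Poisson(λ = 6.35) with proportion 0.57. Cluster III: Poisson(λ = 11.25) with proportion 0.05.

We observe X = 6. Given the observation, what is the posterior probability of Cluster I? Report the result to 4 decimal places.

0.0489

P(component k | x) = π_k·f_k(x) / marginal(x), where marginal(x) = Σ_j π_j·f_j(x).
Evaluate each component's likelihood at the observed value:
  f_I = 0.012517
  f_II = 0.159052
  f_III = 0.0366243
Unnormalised posteriors:
  π_I·f_I = 0.38 × 0.012517 = 0.00475647
  π_II·f_II = 0.57 × 0.159052 = 0.0906598
  π_III·f_III = 0.05 × 0.0366243 = 0.00183122
Sum: 0.00475647 + 0.0906598 + 0.00183122 = 0.0972475
P(Cluster I | the observation) ≈ 0.0489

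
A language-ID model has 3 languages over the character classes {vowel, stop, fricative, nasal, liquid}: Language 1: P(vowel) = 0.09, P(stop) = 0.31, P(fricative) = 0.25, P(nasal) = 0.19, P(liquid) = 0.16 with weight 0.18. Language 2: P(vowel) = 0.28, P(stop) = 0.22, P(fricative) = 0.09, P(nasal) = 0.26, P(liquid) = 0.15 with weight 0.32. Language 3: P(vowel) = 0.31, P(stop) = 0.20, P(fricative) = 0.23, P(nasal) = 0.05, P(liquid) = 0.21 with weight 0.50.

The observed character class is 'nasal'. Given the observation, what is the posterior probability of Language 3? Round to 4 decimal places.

0.1756

P(component k | x) = π_k·f_k(x) / marginal(x), where marginal(x) = Σ_j π_j·f_j(x).
Evaluate each component's likelihood at the observed value:
  p_1 = P(nasal | comp) = 0.19
  p_2 = P(nasal | comp) = 0.26
  p_3 = P(nasal | comp) = 0.05
Weight by the priors:
  π_1·p_1 = 0.18 × 0.19 = 0.0342
  π_2·p_2 = 0.32 × 0.26 = 0.0832
  π_3·p_3 = 0.50 × 0.05 = 0.025
Marginal: 0.0342 + 0.0832 + 0.025 = 0.1424
P(Language 3 | data) = 0.025 / 0.1424 ≈ 0.1756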